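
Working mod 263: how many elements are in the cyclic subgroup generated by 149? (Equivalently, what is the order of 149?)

131

The order of 149 must divide p − 1 = 262 = 2 · 131.
Divisors: 1, 2, 131, 262.
Check each in increasing order: 149^1 ≡ 149;  149^2 ≡ 109;  149^131 ≡ 1.
Smallest exponent giving 1 is 131.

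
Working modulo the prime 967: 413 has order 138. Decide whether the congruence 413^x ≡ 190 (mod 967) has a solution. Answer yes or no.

190 ∈ ⟨413⟩ iff 190^138 ≡ 1 (mod 967), since |⟨413⟩| = 138.
190^138 mod 967 = 1.
Since 1 = 1, 190 lies in the subgroup.

yes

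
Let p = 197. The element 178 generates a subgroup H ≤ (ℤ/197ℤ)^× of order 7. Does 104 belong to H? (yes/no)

yes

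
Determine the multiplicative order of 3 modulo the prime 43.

42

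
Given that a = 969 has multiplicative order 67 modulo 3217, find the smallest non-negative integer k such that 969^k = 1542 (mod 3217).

40

Baby-step giant-step with m = ceil(sqrt(67)) = 9.
Baby table (969^j mod 3217 for j=0..8):
  0:1  1:969  2:2814  3:1967  4:1559  5:1898  6:2255  7:752
  8:1646
Giant step factor: 969^(-9) ≡ 44 (mod 3217).
Scan 1542·44^i mod 3217 for i = 0, 1, …:
  i=0: 1542   i=1: 291   i=2: 3153   i=3: 401
  i=4: 1559
Match at i=4, j=4: k = 4·9 + 4 = 40.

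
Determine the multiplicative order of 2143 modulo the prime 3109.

3108

The order of 2143 must divide p − 1 = 3108 = 2^2 · 3 · 7 · 37.
Divisors: 1, 2, 3, 4, 6, 7, 12, 14, 21, 28, 37, 42, 74, 84, 111, 148, 222, 259, 444, 518, 777, 1036, 1554, 3108.
Check each in increasing order: 2143^1 ≡ 2143;  2143^2 ≡ 456;  2143^3 ≡ 982;  2143^4 ≡ 2742;  2143^6 ≡ 534;  2143^7 ≡ 250;  2143^12 ≡ 2237;  2143^14 ≡ 320;  2143^21 ≡ 2275;  2143^28 ≡ 2912;  2143^37 ≡ 1416;  2143^42 ≡ 2249;  2143^74 ≡ 2860;  2143^84 ≡ 2767;  2143^111 ≡ 1842;  2143^148 ≡ 2930;  2143^222 ≡ 1045;  2143^259 ≡ 2945;  2143^444 ≡ 766;  2143^518 ≡ 2024;  2143^777 ≡ 727;  2143^1036 ≡ 2023;  2143^1554 ≡ 3108;  2143^3108 ≡ 1.
Smallest exponent giving 1 is 3108.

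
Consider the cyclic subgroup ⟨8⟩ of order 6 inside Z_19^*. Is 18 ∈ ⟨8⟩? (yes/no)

18 ∈ ⟨8⟩ iff 18^6 ≡ 1 (mod 19), since |⟨8⟩| = 6.
18^6 mod 19 = 1.
Since 1 = 1, 18 lies in the subgroup.

yes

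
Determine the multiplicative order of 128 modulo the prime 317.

The order of 128 must divide p − 1 = 316 = 2^2 · 79.
Divisors: 1, 2, 4, 79, 158, 316.
Check each in increasing order: 128^1 ≡ 128;  128^2 ≡ 217;  128^4 ≡ 173;  128^79 ≡ 114;  128^158 ≡ 316;  128^316 ≡ 1.
Smallest exponent giving 1 is 316.

316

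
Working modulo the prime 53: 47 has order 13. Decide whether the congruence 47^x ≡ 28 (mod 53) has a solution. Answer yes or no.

⟨47⟩ has order 13; its elements mod 53 are {1, 10, 13, 15, 16, 24, 28, 36, 42, 44, 46, 47, 49}.
28 is in this set.

yes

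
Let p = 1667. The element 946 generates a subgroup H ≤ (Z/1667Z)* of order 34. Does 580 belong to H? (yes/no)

580 ∈ ⟨946⟩ iff 580^34 ≡ 1 (mod 1667), since |⟨946⟩| = 34.
580^34 mod 1667 = 564.
Since 564 ≠ 1, 580 does not lie in the subgroup.

no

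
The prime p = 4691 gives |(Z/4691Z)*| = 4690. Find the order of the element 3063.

4690

The order of 3063 must divide p − 1 = 4690 = 2 · 5 · 7 · 67.
Divisors: 1, 2, 5, 7, 10, 14, 35, 67, 70, 134, 335, 469, 670, 938, 2345, 4690.
Check each in increasing order: 3063^1 ≡ 3063;  3063^2 ≡ 4660;  3063^5 ≡ 2286;  3063^7 ≡ 4190;  3063^10 ≡ 22;  3063^14 ≡ 2378;  3063^35 ≡ 4420;  3063^67 ≡ 1169;  3063^70 ≡ 3076;  3063^134 ≡ 1480;  3063^335 ≡ 4632;  3063^469 ≡ 1809;  3063^670 ≡ 3481;  3063^938 ≡ 2854;  3063^2345 ≡ 4690;  3063^4690 ≡ 1.
Smallest exponent giving 1 is 4690.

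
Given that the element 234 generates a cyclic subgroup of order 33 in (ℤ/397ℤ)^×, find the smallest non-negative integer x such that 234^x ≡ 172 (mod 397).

31

Successive powers of 234 modulo 397:
  234^0=1  234^1=234  234^2=367  234^3=126  234^4=106  234^5=190
  234^6=393  234^7=255  234^8=120  234^9=290  234^10=370  234^11=34
  234^12=16  234^13=171  234^14=314  234^15=31  234^16=108  234^17=261
  234^18=333  234^19=110  234^20=332  234^21=273  234^22=362  234^23=147
  234^24=256  234^25=354  234^26=260  234^27=99  234^28=140  234^29=206
  234^30=167  234^31=172
So 234^31 ≡ 172 (mod 397), giving x = 31.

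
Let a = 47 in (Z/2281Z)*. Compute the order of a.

The order of 47 must divide p − 1 = 2280 = 2^3 · 3 · 5 · 19.
Divisors: 1, 2, 3, 4, 5, 6, 8, 10, 12, 15, 19, 20, 24, 30, 38, 40, 57, 60, 76, 95, 114, 120, 152, 190, 228, 285, 380, 456, 570, 760, 1140, 2280.
Check each in increasing order: 47^1 ≡ 47;  47^2 ≡ 2209;  47^3 ≡ 1178;  47^4 ≡ 622;  47^5 ≡ 1862;  47^6 ≡ 836;  47^8 ≡ 1395;  47^10 ≡ 2205;  47^12 ≡ 910;  47^15 ≡ 2191;  47^19 ≡ 1045;  47^20 ≡ 1214;  47^24 ≡ 97;  47^30 ≡ 1257;  47^38 ≡ 1707;  47^40 ≡ 270;  47^57 ≡ 73;  47^60 ≡ 1597;  47^76 ≡ 1012;  47^95 ≡ 1437;  47^114 ≡ 767;  47^120 ≡ 251;  47^152 ≡ 2256;  47^190 ≡ 664;  47^228 ≡ 2072;  47^285 ≡ 710;  47^380 ≡ 663;  47^456 ≡ 342;  47^570 ≡ 2280;  47^760 ≡ 1617;  47^1140 ≡ 1.
Smallest exponent giving 1 is 1140.

1140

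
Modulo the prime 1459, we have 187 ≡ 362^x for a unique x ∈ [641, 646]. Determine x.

643

Compute 362^641 mod 1459 = 290, then multiply by 362 repeatedly:
  362^641=290  362^642=1391  362^643=187
Found 187 at exponent 643.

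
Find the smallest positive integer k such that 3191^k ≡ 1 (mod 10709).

5354

The order of 3191 must divide p − 1 = 10708 = 2^2 · 2677.
Divisors: 1, 2, 4, 2677, 5354, 10708.
Check each in increasing order: 3191^1 ≡ 3191;  3191^2 ≡ 8931;  3191^4 ≡ 2129;  3191^2677 ≡ 10708;  3191^5354 ≡ 1.
Smallest exponent giving 1 is 5354.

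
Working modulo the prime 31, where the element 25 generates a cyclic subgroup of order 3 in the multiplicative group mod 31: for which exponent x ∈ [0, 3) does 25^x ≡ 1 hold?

0

Successive powers of 25 modulo 31:
  25^0=1
So 25^0 ≡ 1 (mod 31), giving x = 0.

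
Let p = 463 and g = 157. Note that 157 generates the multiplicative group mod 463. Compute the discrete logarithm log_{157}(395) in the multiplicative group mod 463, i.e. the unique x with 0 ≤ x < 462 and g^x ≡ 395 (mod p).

Baby-step giant-step with m = ceil(sqrt(462)) = 22.
Baby table (157^j mod 463 for j=0..21):
  0:1  1:157  2:110  3:139  4:62  5:11  6:338  7:284
  8:140  9:219  10:121  11:14  12:346  13:151  14:94  15:405
  16:154  17:102  18:272  19:108  20:288  21:305
Giant step factor: 157^(-22) ≡ 163 (mod 463).
Scan 395·163^i mod 463 for i = 0, 1, …:
  i=0: 395   i=1: 28   i=2: 397   i=3: 354
  i=4: 290   i=5: 44   i=6: 227   i=7: 424
  i=8: 125   i=9: 3     …   i=17: 83
  i=18: 102
Match at i=18, j=17: x = 18·22 + 17 = 413.

413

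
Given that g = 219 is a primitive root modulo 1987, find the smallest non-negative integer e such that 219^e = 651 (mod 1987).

Baby-step giant-step with m = ceil(sqrt(1986)) = 45.
Baby table (219^j mod 1987 for j=0..44):
  0:1  1:219  2:273  3:177  4:1010  5:633  6:1524  7:1927
  8:769  9:1503  10:1302  11:997  12:1760  13:1949  14:1613  15:1548
  16:1222  17:1360  18:1777  19:1698  20:293  21:583  22:509  23:199
  24:1854  25:678  26:1444  27:303  28:786  29:1252  30:1969  31:32
  32:1047  33:788  34:1690  35:528  36:386  37:1080  38:67  39:764
  40:408  41:1924  42:112  43:684  44:771
Giant step factor: 219^(-45) ≡ 1771 (mod 1987).
Scan 651·1771^i mod 1987 for i = 0, 1, …:
  i=0: 651   i=1: 461   i=2: 1761   i=3: 1128
  i=4: 753   i=5: 286   i=6: 1808   i=7: 911
  i=8: 1924
Match at i=8, j=41: e = 8·45 + 41 = 401.

401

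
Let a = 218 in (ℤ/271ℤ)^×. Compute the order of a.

The order of 218 must divide p − 1 = 270 = 2 · 3^3 · 5.
Divisors: 1, 2, 3, 5, 6, 9, 10, 15, 18, 27, 30, 45, 54, 90, 135, 270.
Check each in increasing order: 218^1 ≡ 218;  218^2 ≡ 99;  218^3 ≡ 173;  218^5 ≡ 54;  218^6 ≡ 119;  218^9 ≡ 262;  218^10 ≡ 206;  218^15 ≡ 13;  218^18 ≡ 81;  218^27 ≡ 84;  218^30 ≡ 169;  218^45 ≡ 29;  218^54 ≡ 10;  218^90 ≡ 28;  218^135 ≡ 270;  218^270 ≡ 1.
Smallest exponent giving 1 is 270.

270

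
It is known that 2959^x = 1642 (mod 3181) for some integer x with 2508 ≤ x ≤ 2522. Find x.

2513

Compute 2959^2508 mod 3181 = 2341, then multiply by 2959 repeatedly:
  2959^2508=2341  2959^2509=1982  2959^2510=2155  2959^2511=1921  2959^2512=2973
  2959^2513=1642
Found 1642 at exponent 2513.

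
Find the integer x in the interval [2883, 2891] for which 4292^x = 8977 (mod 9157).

Compute 4292^2883 mod 9157 = 2548, then multiply by 4292 repeatedly:
  4292^2883=2548  4292^2884=2558  4292^2885=8850  4292^2886=964  4292^2887=7681
  4292^2888=1652  4292^2889=2866  4292^2890=3021  4292^2891=8977
Found 8977 at exponent 2891.

2891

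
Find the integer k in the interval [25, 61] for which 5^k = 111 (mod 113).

Compute 5^25 mod 113 = 86, then multiply by 5 repeatedly:
  5^25=86  5^26=91  5^27=3  5^28=15  5^29=75
  5^30=36  5^31=67  5^32=109  5^33=93  5^34=13
  5^35=65  5^36=99  5^37=43  5^38=102  5^39=58
  5^40=64  5^41=94  5^42=18  5^43=90  5^44=111
Found 111 at exponent 44.

44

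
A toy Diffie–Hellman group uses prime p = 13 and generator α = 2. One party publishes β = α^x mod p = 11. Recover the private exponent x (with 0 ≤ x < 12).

Successive powers of 2 modulo 13:
  2^0=1  2^1=2  2^2=4  2^3=8  2^4=3  2^5=6
  2^6=12  2^7=11
So 2^7 ≡ 11 (mod 13), giving x = 7.

7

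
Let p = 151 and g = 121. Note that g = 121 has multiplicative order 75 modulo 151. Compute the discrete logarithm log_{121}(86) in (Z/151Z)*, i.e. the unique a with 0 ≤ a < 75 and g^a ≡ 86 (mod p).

Successive powers of 121 modulo 151:
  121^0=1  121^1=121  121^2=145  121^3=29  121^4=36  121^5=128
  121^6=86
So 121^6 ≡ 86 (mod 151), giving a = 6.

6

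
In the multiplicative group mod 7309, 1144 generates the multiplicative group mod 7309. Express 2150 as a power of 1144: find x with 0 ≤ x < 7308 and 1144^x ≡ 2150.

Baby-step giant-step with m = ceil(sqrt(7308)) = 86.
Baby table (1144^j mod 7309 for j=0..85):
  0:1  1:1144  2:425  3:3806  4:5209  5:2261  6:6507  7:3446
  8:2673  9:2750  10:3130  11:6619  12:12  13:6419  14:5100  15:1818
  16:4036  17:5205  18:4994  19:4807  20:2840  21:3764  22:1015  23:6338
  24:144  25:3938  26:2728  27:7198  28:4578  29:3988  30:1456  31:6521
  32:4844  33:1314  34:4871  35:2966  36:1728  37:3402  38:3500  39:5977
  40:3773  41:4002  42:2854  43:5162  44:6965  45:1150  46:7289  47:6356
  48:6118  49:4279  50:5455  51:5943  52:1422  53:4170  54:5012  55:3472
  56:3181  57:6491  58:7069  59:3182  60:326  61:185  62:6988  63:5535
  64:2446  65:6186  66:1672  67:5119  68:1627  69:4802  70:4429  71:1639
  72:3912  73:2220  74:3457  75:639  76:116  77:1142  78:5446  79:2956
  80:4906  81:6461  82:1985  83:5050  84:3090  85:4713
Giant step factor: 1144^(-86) ≡ 6905 (mod 7309).
Scan 2150·6905^i mod 7309 for i = 0, 1, …:
  i=0: 2150   i=1: 1171   i=2: 2001   i=3: 2895
  i=4: 7169   i=5: 5397   i=6: 5003   i=7: 3381
  i=8: 859   i=9: 3796     …   i=61: 796
  i=62: 12
Match at i=62, j=12: x = 62·86 + 12 = 5344.

5344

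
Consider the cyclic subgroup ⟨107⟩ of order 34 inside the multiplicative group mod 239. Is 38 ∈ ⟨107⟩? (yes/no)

38 ∈ ⟨107⟩ iff 38^34 ≡ 1 (mod 239), since |⟨107⟩| = 34.
38^34 mod 239 = 44.
Since 44 ≠ 1, 38 does not lie in the subgroup.

no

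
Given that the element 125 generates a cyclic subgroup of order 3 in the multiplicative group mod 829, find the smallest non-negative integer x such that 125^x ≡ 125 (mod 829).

1

Successive powers of 125 modulo 829:
  125^0=1  125^1=125
So 125^1 ≡ 125 (mod 829), giving x = 1.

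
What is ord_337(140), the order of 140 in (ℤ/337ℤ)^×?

The order of 140 must divide p − 1 = 336 = 2^4 · 3 · 7.
Divisors: 1, 2, 3, 4, 6, 7, 8, 12, 14, 16, 21, 24, 28, 42, 48, 56, 84, 112, 168, 336.
Check each in increasing order: 140^1 ≡ 140;  140^2 ≡ 54;  140^3 ≡ 146;  140^4 ≡ 220;  140^6 ≡ 85;  140^7 ≡ 105;  140^8 ≡ 209;  140^12 ≡ 148;  140^14 ≡ 241;  140^16 ≡ 208;  140^21 ≡ 30;  140^24 ≡ 336;  140^28 ≡ 117;  140^42 ≡ 226;  140^48 ≡ 1.
Smallest exponent giving 1 is 48.

48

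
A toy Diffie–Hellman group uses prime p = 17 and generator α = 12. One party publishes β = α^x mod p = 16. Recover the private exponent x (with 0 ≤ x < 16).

8

Successive powers of 12 modulo 17:
  12^0=1  12^1=12  12^2=8  12^3=11  12^4=13  12^5=3
  12^6=2  12^7=7  12^8=16
So 12^8 ≡ 16 (mod 17), giving x = 8.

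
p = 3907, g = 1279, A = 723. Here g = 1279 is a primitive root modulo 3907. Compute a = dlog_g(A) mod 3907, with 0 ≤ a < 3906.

758

Baby-step giant-step with m = ceil(sqrt(3906)) = 63.
Baby table (1279^j mod 3907 for j=0..62):
  0:1  1:1279  2:2715  3:3069  4:2623  5:2611  6:2891  7:1567
  8:3809  9:3589  10:3513  11:77  12:808  13:1984  14:1893  15:2714
  16:1790  17:3815  18:3449  19:268  20:2863  21:918  22:2022  23:3611
  24:395  25:1202  26:1907  27:1085  28:730  29:3804  30:1101  31:1659
  32:360  33:3321  34:650  35:3066  36:2693  37:2280  38:1498  39:1512
  40:3790  41:2730  42:2719  43:371  44:1762  45:3166  46:1662  47:290
  48:3652  49:2043  50:3121  51:2712  52:3139  53:2292  54:1218  55:2836
  56:1548  57:2950  58:2795  59:3807  60:1031  61:1990  62:1753
Giant step factor: 1279^(-63) ≡ 802 (mod 3907).
Scan 723·802^i mod 3907 for i = 0, 1, …:
  i=0: 723   i=1: 1610   i=2: 1910   i=3: 276
  i=4: 2560   i=5: 1945   i=6: 997   i=7: 2566
  i=8: 2850   i=9: 105   i=10: 2163   i=11: 18
  i=12: 2715
Match at i=12, j=2: a = 12·63 + 2 = 758.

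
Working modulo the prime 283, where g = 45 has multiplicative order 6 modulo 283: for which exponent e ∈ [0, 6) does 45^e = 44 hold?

Successive powers of 45 modulo 283:
  45^0=1  45^1=45  45^2=44
So 45^2 ≡ 44 (mod 283), giving e = 2.

2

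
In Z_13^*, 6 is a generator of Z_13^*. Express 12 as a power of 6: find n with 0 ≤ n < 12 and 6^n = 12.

6

Successive powers of 6 modulo 13:
  6^0=1  6^1=6  6^2=10  6^3=8  6^4=9  6^5=2
  6^6=12
So 6^6 ≡ 12 (mod 13), giving n = 6.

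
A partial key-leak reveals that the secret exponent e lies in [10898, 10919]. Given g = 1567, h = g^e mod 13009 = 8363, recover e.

10915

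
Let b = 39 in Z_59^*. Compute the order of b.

58

The order of 39 must divide p − 1 = 58 = 2 · 29.
Divisors: 1, 2, 29, 58.
Check each in increasing order: 39^1 ≡ 39;  39^2 ≡ 46;  39^29 ≡ 58;  39^58 ≡ 1.
Smallest exponent giving 1 is 58.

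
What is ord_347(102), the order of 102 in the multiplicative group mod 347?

The order of 102 must divide p − 1 = 346 = 2 · 173.
Divisors: 1, 2, 173, 346.
Check each in increasing order: 102^1 ≡ 102;  102^2 ≡ 341;  102^173 ≡ 1.
Smallest exponent giving 1 is 173.

173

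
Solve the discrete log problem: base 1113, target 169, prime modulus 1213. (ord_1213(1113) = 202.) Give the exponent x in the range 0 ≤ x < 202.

194

Baby-step giant-step with m = ceil(sqrt(202)) = 15.
Baby table (1113^j mod 1213 for j=0..14):
  0:1  1:1113  2:296  3:725  4:280  5:1112  6:396  7:429
  8:768  9:832  10:497  11:33  12:339  13:64  14:878
Giant step factor: 1113^(-15) ≡ 515 (mod 1213).
Scan 169·515^i mod 1213 for i = 0, 1, …:
  i=0: 169   i=1: 912   i=2: 249   i=3: 870
  i=4: 453   i=5: 399   i=6: 488   i=7: 229
  i=8: 274   i=9: 402   i=10: 820   i=11: 176
  i=12: 878
Match at i=12, j=14: x = 12·15 + 14 = 194.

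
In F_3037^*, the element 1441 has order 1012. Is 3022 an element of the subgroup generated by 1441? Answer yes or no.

yes

3022 ∈ ⟨1441⟩ iff 3022^1012 ≡ 1 (mod 3037), since |⟨1441⟩| = 1012.
3022^1012 mod 3037 = 1.
Since 1 = 1, 3022 lies in the subgroup.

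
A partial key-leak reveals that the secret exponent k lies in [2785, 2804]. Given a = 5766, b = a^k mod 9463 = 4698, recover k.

2790

Compute 5766^2785 mod 9463 = 8340, then multiply by 5766 repeatedly:
  5766^2785=8340  5766^2786=6937  5766^2787=8104  5766^2788=8833  5766^2789=1212
  5766^2790=4698
Found 4698 at exponent 2790.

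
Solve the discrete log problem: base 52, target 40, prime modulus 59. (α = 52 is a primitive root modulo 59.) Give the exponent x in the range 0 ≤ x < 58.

Successive powers of 52 modulo 59:
  52^0=1  52^1=52  52^2=49  52^3=11  52^4=41  52^5=8
  52^6=3  52^7=38  52^8=29  52^9=33  52^10=5  52^11=24
  52^12=9  52^13=55  52^14=28  52^15=40
So 52^15 ≡ 40 (mod 59), giving x = 15.

15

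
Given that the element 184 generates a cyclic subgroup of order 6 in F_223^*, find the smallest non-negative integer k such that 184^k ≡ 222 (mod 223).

3

Successive powers of 184 modulo 223:
  184^0=1  184^1=184  184^2=183  184^3=222
So 184^3 ≡ 222 (mod 223), giving k = 3.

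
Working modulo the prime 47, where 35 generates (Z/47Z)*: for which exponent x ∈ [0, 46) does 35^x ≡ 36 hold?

26

Successive powers of 35 modulo 47:
  35^0=1  35^1=35  35^2=3  35^3=11  35^4=9  35^5=33
  35^6=27  35^7=5  35^8=34  35^9=15  35^10=8  35^11=45
  35^12=24  35^13=41  35^14=25  35^15=29  35^16=28  35^17=40
  35^18=37  35^19=26  35^20=17  35^21=31  35^22=4  35^23=46
  35^24=12  35^25=44  35^26=36
So 35^26 ≡ 36 (mod 47), giving x = 26.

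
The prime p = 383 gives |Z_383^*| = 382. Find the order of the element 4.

The order of 4 must divide p − 1 = 382 = 2 · 191.
Divisors: 1, 2, 191, 382.
Check each in increasing order: 4^1 ≡ 4;  4^2 ≡ 16;  4^191 ≡ 1.
Smallest exponent giving 1 is 191.

191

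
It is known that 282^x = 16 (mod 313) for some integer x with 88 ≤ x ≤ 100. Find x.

Compute 282^88 mod 313 = 16, then multiply by 282 repeatedly:
  282^88=16
Found 16 at exponent 88.

88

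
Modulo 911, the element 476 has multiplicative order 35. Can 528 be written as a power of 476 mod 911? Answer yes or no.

no

528 ∈ ⟨476⟩ iff 528^35 ≡ 1 (mod 911), since |⟨476⟩| = 35.
528^35 mod 911 = 14.
Since 14 ≠ 1, 528 does not lie in the subgroup.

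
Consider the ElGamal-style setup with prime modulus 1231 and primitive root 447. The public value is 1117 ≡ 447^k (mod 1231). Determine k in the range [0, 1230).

Baby-step giant-step with m = ceil(sqrt(1230)) = 36.
Baby table (447^j mod 1231 for j=0..35):
  0:1  1:447  2:387  3:649  4:818  5:39  6:199  7:321
  8:691  9:1127  10:290  11:375  12:209  13:1098  14:868  15:231
  16:1084  17:765  18:968  19:615  20:392  21:422  22:291  23:822
  24:596  25:516  26:455  27:270  28:52  29:1086  30:428  31:511
  32:682  33:797  34:500  35:689
Giant step factor: 447^(-36) ≡ 317 (mod 1231).
Scan 1117·317^i mod 1231 for i = 0, 1, …:
  i=0: 1117   i=1: 792   i=2: 1171   i=3: 676
  i=4: 98   i=5: 291
Match at i=5, j=22: k = 5·36 + 22 = 202.

202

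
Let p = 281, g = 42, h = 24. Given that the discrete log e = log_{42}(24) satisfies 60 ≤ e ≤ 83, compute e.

79

Compute 42^60 mod 281 = 172, then multiply by 42 repeatedly:
  42^60=172  42^61=199  42^62=209  42^63=67  42^64=4
  42^65=168  42^66=31  42^67=178  42^68=170  42^69=115
  42^70=53  42^71=259  42^72=200  42^73=251  42^74=145
  42^75=189  42^76=70  42^77=130  42^78=121  42^79=24
Found 24 at exponent 79.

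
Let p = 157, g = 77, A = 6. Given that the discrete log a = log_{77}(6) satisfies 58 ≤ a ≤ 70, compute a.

61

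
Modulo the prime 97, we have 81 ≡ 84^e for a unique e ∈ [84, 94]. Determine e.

88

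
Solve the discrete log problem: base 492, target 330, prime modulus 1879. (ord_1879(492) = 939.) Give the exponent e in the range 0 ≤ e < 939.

Baby-step giant-step with m = ceil(sqrt(939)) = 31.
Baby table (492^j mod 1879 for j=0..30):
  0:1  1:492  2:1552  3:710  4:1705  5:826  6:528  7:474
  8:212  9:959  10:199  11:200  12:692  13:365  14:1075  15:901
  16:1727  17:376  18:850  19:1062  20:142  21:341  22:541  23:1233
  24:1598  25:794  26:1695  27:1543  28:40  29:890  30:73
Giant step factor: 492^(-31) ≡ 839 (mod 1879).
Scan 330·839^i mod 1879 for i = 0, 1, …:
  i=0: 330   i=1: 657   i=2: 676   i=3: 1585
  i=4: 1362   i=5: 286   i=6: 1321   i=7: 1588
  i=8: 121   i=9: 53     …   i=27: 178
  i=28: 901
Match at i=28, j=15: e = 28·31 + 15 = 883.

883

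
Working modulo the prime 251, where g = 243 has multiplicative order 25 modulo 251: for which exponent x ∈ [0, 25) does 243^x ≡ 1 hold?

0

Successive powers of 243 modulo 251:
  243^0=1
So 243^0 ≡ 1 (mod 251), giving x = 0.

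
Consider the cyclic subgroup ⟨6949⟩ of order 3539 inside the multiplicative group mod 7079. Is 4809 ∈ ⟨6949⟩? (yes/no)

no

4809 ∈ ⟨6949⟩ iff 4809^3539 ≡ 1 (mod 7079), since |⟨6949⟩| = 3539.
4809^3539 mod 7079 = 7078.
Since 7078 ≠ 1, 4809 does not lie in the subgroup.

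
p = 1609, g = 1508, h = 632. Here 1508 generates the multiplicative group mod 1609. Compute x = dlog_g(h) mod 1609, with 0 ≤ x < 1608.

245

Baby-step giant-step with m = ceil(sqrt(1608)) = 41.
Baby table (1508^j mod 1609 for j=0..40):
  0:1  1:1508  2:547  3:1068  4:1544  5:129  6:1452  7:1376
  8:1007  9:1269  10:551  11:664  12:514  13:1183  14:1192  15:283
  16:379  17:337  18:1361  19:913  20:1109  21:621  22:30  23:188
  24:320  25:1469  26:1268  27:652  28:117  29:1055  30:1248  31:1063
  32:440  33:612  34:939  35:92  36:362  37:445  38:107  39:456
  40:605
Giant step factor: 1508^(-41) ≡ 87 (mod 1609).
Scan 632·87^i mod 1609 for i = 0, 1, …:
  i=0: 632   i=1: 278   i=2: 51   i=3: 1219
  i=4: 1468   i=5: 605
Match at i=5, j=40: x = 5·41 + 40 = 245.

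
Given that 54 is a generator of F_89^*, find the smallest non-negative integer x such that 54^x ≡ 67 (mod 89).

40

Baby-step giant-step with m = ceil(sqrt(88)) = 10.
Baby table (54^j mod 89 for j=0..9):
  0:1  1:54  2:68  3:23  4:85  5:51  6:84  7:86
  8:16  9:63
Giant step factor: 54^(-10) ≡ 49 (mod 89).
Scan 67·49^i mod 89 for i = 0, 1, …:
  i=0: 67   i=1: 79   i=2: 44   i=3: 20
  i=4: 1
Match at i=4, j=0: x = 4·10 + 0 = 40.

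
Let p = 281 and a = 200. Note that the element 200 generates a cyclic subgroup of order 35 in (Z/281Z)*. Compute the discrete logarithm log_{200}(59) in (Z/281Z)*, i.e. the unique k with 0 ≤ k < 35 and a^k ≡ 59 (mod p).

15

Successive powers of 200 modulo 281:
  200^0=1  200^1=200  200^2=98  200^3=211  200^4=50  200^5=165
  200^6=123  200^7=153  200^8=252  200^9=101  200^10=249  200^11=63
  200^12=236  200^13=273  200^14=86  200^15=59
So 200^15 ≡ 59 (mod 281), giving k = 15.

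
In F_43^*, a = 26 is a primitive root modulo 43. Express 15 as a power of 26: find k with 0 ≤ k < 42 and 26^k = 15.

4

Baby-step giant-step with m = ceil(sqrt(42)) = 7.
Baby table (26^j mod 43 for j=0..6):
  0:1  1:26  2:31  3:32  4:15  5:3  6:35
Giant step factor: 26^(-7) ≡ 37 (mod 43).
Scan 15·37^i mod 43 for i = 0, 1, …:
  i=0: 15
Match at i=0, j=4: k = 0·7 + 4 = 4.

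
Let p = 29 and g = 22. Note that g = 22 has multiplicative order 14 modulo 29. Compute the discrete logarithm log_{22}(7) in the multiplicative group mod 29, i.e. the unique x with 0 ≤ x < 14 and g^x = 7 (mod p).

8

Successive powers of 22 modulo 29:
  22^0=1  22^1=22  22^2=20  22^3=5  22^4=23  22^5=13
  22^6=25  22^7=28  22^8=7
So 22^8 ≡ 7 (mod 29), giving x = 8.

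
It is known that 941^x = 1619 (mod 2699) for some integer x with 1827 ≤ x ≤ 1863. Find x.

1850

Compute 941^1827 mod 2699 = 1729, then multiply by 941 repeatedly:
  941^1827=1729  941^1828=2191  941^1829=2394  941^1830=1788  941^1831=1031
  941^1832=1230  941^1833=2258  941^1834=665  941^1835=2296  941^1836=1336
  941^1837=2141  941^1838=1227  941^1839=2134  941^1840=38  941^1841=671
  941^1842=2544  941^1843=2590  941^1844=2692  941^1845=1510  941^1846=1236
  941^1847=2506  941^1848=1919  941^1849=148  941^1850=1619
Found 1619 at exponent 1850.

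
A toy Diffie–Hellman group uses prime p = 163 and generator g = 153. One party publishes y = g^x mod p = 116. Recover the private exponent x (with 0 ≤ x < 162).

103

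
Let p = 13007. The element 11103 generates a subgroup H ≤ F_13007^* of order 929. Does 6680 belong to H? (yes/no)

6680 ∈ ⟨11103⟩ iff 6680^929 ≡ 1 (mod 13007), since |⟨11103⟩| = 929.
6680^929 mod 13007 = 13006.
Since 13006 ≠ 1, 6680 does not lie in the subgroup.

no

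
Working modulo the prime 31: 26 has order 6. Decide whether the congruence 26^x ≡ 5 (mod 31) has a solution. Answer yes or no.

yes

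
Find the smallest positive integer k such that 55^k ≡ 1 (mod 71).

70

The order of 55 must divide p − 1 = 70 = 2 · 5 · 7.
Divisors: 1, 2, 5, 7, 10, 14, 35, 70.
Check each in increasing order: 55^1 ≡ 55;  55^2 ≡ 43;  55^5 ≡ 23;  55^7 ≡ 66;  55^10 ≡ 32;  55^14 ≡ 25;  55^35 ≡ 70;  55^70 ≡ 1.
Smallest exponent giving 1 is 70.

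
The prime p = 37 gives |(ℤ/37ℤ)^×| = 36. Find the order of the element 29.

12

The order of 29 must divide p − 1 = 36 = 2^2 · 3^2.
Divisors: 1, 2, 3, 4, 6, 9, 12, 18, 36.
Check each in increasing order: 29^1 ≡ 29;  29^2 ≡ 27;  29^3 ≡ 6;  29^4 ≡ 26;  29^6 ≡ 36;  29^9 ≡ 31;  29^12 ≡ 1.
Smallest exponent giving 1 is 12.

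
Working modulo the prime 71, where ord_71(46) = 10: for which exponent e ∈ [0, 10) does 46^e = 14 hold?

7

Successive powers of 46 modulo 71:
  46^0=1  46^1=46  46^2=57  46^3=66  46^4=54  46^5=70
  46^6=25  46^7=14
So 46^7 ≡ 14 (mod 71), giving e = 7.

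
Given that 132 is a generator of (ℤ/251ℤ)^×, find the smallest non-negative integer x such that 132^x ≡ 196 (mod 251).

Baby-step giant-step with m = ceil(sqrt(250)) = 16.
Baby table (132^j mod 251 for j=0..15):
  0:1  1:132  2:105  3:55  4:232  5:2  6:13  7:210
  8:110  9:213  10:4  11:26  12:169  13:220  14:175  15:8
Giant step factor: 132^(-16) ≡ 140 (mod 251).
Scan 196·140^i mod 251 for i = 0, 1, …:
  i=0: 196   i=1: 81   i=2: 45   i=3: 25
  i=4: 237   i=5: 48   i=6: 194   i=7: 52
  i=8: 1
Match at i=8, j=0: x = 8·16 + 0 = 128.

128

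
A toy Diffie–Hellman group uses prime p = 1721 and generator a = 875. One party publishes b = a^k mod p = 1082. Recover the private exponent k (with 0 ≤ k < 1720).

1399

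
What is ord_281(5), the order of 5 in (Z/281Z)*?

140

The order of 5 must divide p − 1 = 280 = 2^3 · 5 · 7.
Divisors: 1, 2, 4, 5, 7, 8, 10, 14, 20, 28, 35, 40, 56, 70, 140, 280.
Check each in increasing order: 5^1 ≡ 5;  5^2 ≡ 25;  5^4 ≡ 63;  5^5 ≡ 34;  5^7 ≡ 7;  5^8 ≡ 35;  5^10 ≡ 32;  5^14 ≡ 49;  5^20 ≡ 181;  5^28 ≡ 153;  5^35 ≡ 228;  5^40 ≡ 165;  5^56 ≡ 86;  5^70 ≡ 280;  5^140 ≡ 1.
Smallest exponent giving 1 is 140.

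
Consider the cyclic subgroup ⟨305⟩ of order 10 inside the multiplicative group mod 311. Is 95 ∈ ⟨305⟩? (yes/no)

95 ∈ ⟨305⟩ iff 95^10 ≡ 1 (mod 311), since |⟨305⟩| = 10.
95^10 mod 311 = 1.
Since 1 = 1, 95 lies in the subgroup.

yes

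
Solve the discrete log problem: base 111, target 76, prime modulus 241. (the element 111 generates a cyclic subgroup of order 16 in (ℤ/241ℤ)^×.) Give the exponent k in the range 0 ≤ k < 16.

15

Successive powers of 111 modulo 241:
  111^0=1  111^1=111  111^2=30  111^3=197  111^4=177  111^5=126
  111^6=8  111^7=165  111^8=240  111^9=130  111^10=211  111^11=44
  111^12=64  111^13=115  111^14=233  111^15=76
So 111^15 ≡ 76 (mod 241), giving k = 15.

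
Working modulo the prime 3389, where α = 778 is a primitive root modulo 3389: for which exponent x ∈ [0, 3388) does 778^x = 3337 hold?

Baby-step giant-step with m = ceil(sqrt(3388)) = 59.
Baby table (778^j mod 3389 for j=0..58):
  0:1  1:778  2:2042  3:2624  4:1294  5:199  6:2317  7:3067
  8:270  9:3331  10:2322  11:179  12:313  13:2895  14:2014  15:1174
  16:1731  17:1285  18:3364  19:884  20:3174  21:2180  22:1540  23:1803
  24:3077  25:1272  26:28  27:1450  28:2952  29:2303  30:2342  31:2183
  32:485  33:1151  34:782  35:1765  36:625  37:1623  38:1986  39:3113
  40:2168  41:2371  42:1022  43:2090  44:2689  45:1029  46:758  47:38
  48:2452  49:3038  50:1431  51:1726  52:784  53:3321  54:1320  55:93
  56:1185  57:122  58:24
Giant step factor: 778^(-59) ≡ 365 (mod 3389).
Scan 3337·365^i mod 3389 for i = 0, 1, …:
  i=0: 3337   i=1: 1354   i=2: 2805   i=3: 347
  i=4: 1262   i=5: 3115   i=6: 1660   i=7: 2658
  i=8: 916   i=9: 2218     …   i=24: 2789
  i=25: 1285
Match at i=25, j=17: x = 25·59 + 17 = 1492.

1492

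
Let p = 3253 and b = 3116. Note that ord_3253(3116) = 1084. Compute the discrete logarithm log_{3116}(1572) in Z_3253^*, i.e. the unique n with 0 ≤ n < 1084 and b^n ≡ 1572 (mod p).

336

Baby-step giant-step with m = ceil(sqrt(1084)) = 33.
Baby table (3116^j mod 3253 for j=0..32):
  0:1  1:3116  2:2504  3:1770  4:1485  5:1494  6:261  7:26
  8:2944  9:44  10:478  11:2827  12:3061  13:280  14:676  15:1725
  16:1144  17:2669  18:1936  19:1514  20:774  21:1311  22:2561  23:467
  24:1081  25:1541  26:328  27:606  28:1556  29:1526  30:2383  31:2082
  32:1030
Giant step factor: 3116^(-33) ≡ 2595 (mod 3253).
Scan 1572·2595^i mod 3253 for i = 0, 1, …:
  i=0: 1572   i=1: 78   i=2: 724   i=3: 1799
  i=4: 350   i=5: 663   i=6: 2901   i=7: 653
  i=8: 2975   i=9: 756   i=10: 261
Match at i=10, j=6: n = 10·33 + 6 = 336.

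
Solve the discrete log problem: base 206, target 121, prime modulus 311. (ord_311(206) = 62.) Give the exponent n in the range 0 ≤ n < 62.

52

Baby-step giant-step with m = ceil(sqrt(62)) = 8.
Baby table (206^j mod 311 for j=0..7):
  0:1  1:206  2:140  3:228  4:7  5:198  6:47  7:41
Giant step factor: 206^(-8) ≡ 146 (mod 311).
Scan 121·146^i mod 311 for i = 0, 1, …:
  i=0: 121   i=1: 250   i=2: 113   i=3: 15
  i=4: 13   i=5: 32   i=6: 7
Match at i=6, j=4: n = 6·8 + 4 = 52.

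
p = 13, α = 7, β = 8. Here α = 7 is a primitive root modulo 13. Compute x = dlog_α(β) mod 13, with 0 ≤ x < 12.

9

Successive powers of 7 modulo 13:
  7^0=1  7^1=7  7^2=10  7^3=5  7^4=9  7^5=11
  7^6=12  7^7=6  7^8=3  7^9=8
So 7^9 ≡ 8 (mod 13), giving x = 9.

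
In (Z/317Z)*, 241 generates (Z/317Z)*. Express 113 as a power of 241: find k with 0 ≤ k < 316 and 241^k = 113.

Baby-step giant-step with m = ceil(sqrt(316)) = 18.
Baby table (241^j mod 317 for j=0..17):
  0:1  1:241  2:70  3:69  4:145  5:75  6:6  7:178
  8:103  9:97  10:236  11:133  12:36  13:117  14:301  15:265
  16:148  17:164
Giant step factor: 241^(-18) ≡ 204 (mod 317).
Scan 113·204^i mod 317 for i = 0, 1, …:
  i=0: 113   i=1: 228   i=2: 230   i=3: 4
  i=4: 182   i=5: 39   i=6: 31   i=7: 301
Match at i=7, j=14: k = 7·18 + 14 = 140.

140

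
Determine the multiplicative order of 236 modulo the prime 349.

348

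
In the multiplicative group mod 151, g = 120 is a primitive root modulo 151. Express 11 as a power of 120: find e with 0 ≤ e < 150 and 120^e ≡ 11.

148

Baby-step giant-step with m = ceil(sqrt(150)) = 13.
Baby table (120^j mod 151 for j=0..12):
  0:1  1:120  2:55  3:107  4:5  5:147  6:124  7:82
  8:25  9:131  10:16  11:108  12:125
Giant step factor: 120^(-13) ≡ 77 (mod 151).
Scan 11·77^i mod 151 for i = 0, 1, …:
  i=0: 11   i=1: 92   i=2: 138   i=3: 56
  i=4: 84   i=5: 126   i=6: 38   i=7: 57
  i=8: 10   i=9: 15   i=10: 98   i=11: 147
Match at i=11, j=5: e = 11·13 + 5 = 148.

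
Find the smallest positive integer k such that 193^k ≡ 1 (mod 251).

250

The order of 193 must divide p − 1 = 250 = 2 · 5^3.
Divisors: 1, 2, 5, 10, 25, 50, 125, 250.
Check each in increasing order: 193^1 ≡ 193;  193^2 ≡ 101;  193^5 ≡ 200;  193^10 ≡ 91;  193^25 ≡ 102;  193^50 ≡ 113;  193^125 ≡ 250;  193^250 ≡ 1.
Smallest exponent giving 1 is 250.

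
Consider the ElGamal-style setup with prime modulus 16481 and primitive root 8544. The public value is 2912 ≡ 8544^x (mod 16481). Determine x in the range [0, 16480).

15297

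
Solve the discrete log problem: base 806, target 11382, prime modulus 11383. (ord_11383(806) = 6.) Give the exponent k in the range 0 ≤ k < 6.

Successive powers of 806 modulo 11383:
  806^0=1  806^1=806  806^2=805  806^3=11382
So 806^3 ≡ 11382 (mod 11383), giving k = 3.

3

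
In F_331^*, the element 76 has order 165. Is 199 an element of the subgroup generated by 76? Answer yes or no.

199 ∈ ⟨76⟩ iff 199^165 ≡ 1 (mod 331), since |⟨76⟩| = 165.
199^165 mod 331 = 330.
Since 330 ≠ 1, 199 does not lie in the subgroup.

no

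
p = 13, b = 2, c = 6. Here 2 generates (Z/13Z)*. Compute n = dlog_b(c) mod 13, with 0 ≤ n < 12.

5

Successive powers of 2 modulo 13:
  2^0=1  2^1=2  2^2=4  2^3=8  2^4=3  2^5=6
So 2^5 ≡ 6 (mod 13), giving n = 5.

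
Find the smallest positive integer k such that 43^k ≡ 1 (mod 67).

22

The order of 43 must divide p − 1 = 66 = 2 · 3 · 11.
Divisors: 1, 2, 3, 6, 11, 22, 33, 66.
Check each in increasing order: 43^1 ≡ 43;  43^2 ≡ 40;  43^3 ≡ 45;  43^6 ≡ 15;  43^11 ≡ 66;  43^22 ≡ 1.
Smallest exponent giving 1 is 22.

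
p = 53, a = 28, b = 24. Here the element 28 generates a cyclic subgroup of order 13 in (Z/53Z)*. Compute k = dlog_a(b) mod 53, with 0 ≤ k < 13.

11

Successive powers of 28 modulo 53:
  28^0=1  28^1=28  28^2=42  28^3=10  28^4=15  28^5=49
  28^6=47  28^7=44  28^8=13  28^9=46  28^10=16  28^11=24
So 28^11 ≡ 24 (mod 53), giving k = 11.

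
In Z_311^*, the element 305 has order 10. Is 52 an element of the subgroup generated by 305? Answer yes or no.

yes

⟨305⟩ has order 10; its elements mod 311 are {1, 6, 36, 52, 95, 216, 259, 275, 305, 310}.
52 is in this set.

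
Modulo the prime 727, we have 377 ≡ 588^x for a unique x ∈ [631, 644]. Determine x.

Compute 588^631 mod 727 = 629, then multiply by 588 repeatedly:
  588^631=629  588^632=536  588^633=377
Found 377 at exponent 633.

633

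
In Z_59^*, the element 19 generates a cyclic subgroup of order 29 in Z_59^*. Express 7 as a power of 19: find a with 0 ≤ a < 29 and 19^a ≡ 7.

2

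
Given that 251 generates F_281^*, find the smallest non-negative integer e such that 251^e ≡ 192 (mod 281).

35

Baby-step giant-step with m = ceil(sqrt(280)) = 17.
Baby table (251^j mod 281 for j=0..16):
  0:1  1:251  2:57  3:257  4:158  5:37  6:14  7:142
  8:236  9:226  10:245  11:237  12:196  13:21  14:213  15:73
  16:58
Giant step factor: 251^(-17) ≡ 26 (mod 281).
Scan 192·26^i mod 281 for i = 0, 1, …:
  i=0: 192   i=1: 215   i=2: 251
Match at i=2, j=1: e = 2·17 + 1 = 35.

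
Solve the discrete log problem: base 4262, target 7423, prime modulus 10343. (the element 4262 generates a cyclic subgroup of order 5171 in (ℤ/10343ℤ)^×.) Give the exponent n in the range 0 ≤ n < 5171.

2617

Baby-step giant-step with m = ceil(sqrt(5171)) = 72.
Baby table (4262^j mod 10343 for j=0..71):
  0:1  1:4262  2:2336  3:6066  4:6135  5:266  6:6305  7:796
  8:48  9:8059  10:8698  11:1564  12:4876  13:2425  14:2693  15:7179
  16:2304  17:4141  18:3784  19:2671  20:6502  21:2627  22:5148  23:3273
  24:7162  25:2251  26:5801  27:4092  28:1806  29:1980  30:9215  31:1959
  32:2457  33:4618  34:9530  35:10242  36:3944  37:1953  38:7914  39:945
  40:4163  41:4461  42:2348  43:5495  44:3138  45:657  46:7524  47:3988
  48:3307  49:7268  50:9274  51:5185  52:5822  53:507  54:9490  55:5250
  56:3591  57:7545  58:403  59:648  60:195  61:3650  62:428  63:3768
  64:6880  65:155  66:9001  67:75  68:9360  69:9712  70:10201  71:5033
Giant step factor: 4262^(-72) ≡ 2122 (mod 10343).
Scan 7423·2122^i mod 10343 for i = 0, 1, …:
  i=0: 7423   i=1: 9560   i=2: 3697   i=3: 5040
  i=4: 218   i=5: 7504   i=6: 5611   i=7: 1749
  i=8: 8584   i=9: 1225     …   i=35: 8487
  i=36: 2251
Match at i=36, j=25: n = 36·72 + 25 = 2617.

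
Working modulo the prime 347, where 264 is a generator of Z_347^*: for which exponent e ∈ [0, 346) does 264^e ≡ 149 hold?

304

Baby-step giant-step with m = ceil(sqrt(346)) = 19.
Baby table (264^j mod 347 for j=0..18):
  0:1  1:264  2:296  3:69  4:172  5:298  6:250  7:70
  8:89  9:247  10:319  11:242  12:40  13:150  14:42  15:331
  16:287  17:122  18:284
Giant step factor: 264^(-19) ≡ 188 (mod 347).
Scan 149·188^i mod 347 for i = 0, 1, …:
  i=0: 149   i=1: 252   i=2: 184   i=3: 239
  i=4: 169   i=5: 195   i=6: 225   i=7: 313
  i=8: 201   i=9: 312     …   i=15: 24
  i=16: 1
Match at i=16, j=0: e = 16·19 + 0 = 304.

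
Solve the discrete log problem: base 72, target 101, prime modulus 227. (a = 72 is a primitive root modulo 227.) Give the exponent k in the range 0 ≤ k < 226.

Baby-step giant-step with m = ceil(sqrt(226)) = 16.
Baby table (72^j mod 227 for j=0..15):
  0:1  1:72  2:190  3:60  4:7  5:50  6:195  7:193
  8:49  9:123  10:3  11:216  12:116  13:180  14:21  15:150
Giant step factor: 72^(-16) ≡ 26 (mod 227).
Scan 101·26^i mod 227 for i = 0, 1, …:
  i=0: 101   i=1: 129   i=2: 176   i=3: 36
  i=4: 28   i=5: 47   i=6: 87   i=7: 219
  i=8: 19   i=9: 40   i=10: 132   i=11: 27
  i=12: 21
Match at i=12, j=14: k = 12·16 + 14 = 206.

206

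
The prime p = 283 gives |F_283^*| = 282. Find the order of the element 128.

94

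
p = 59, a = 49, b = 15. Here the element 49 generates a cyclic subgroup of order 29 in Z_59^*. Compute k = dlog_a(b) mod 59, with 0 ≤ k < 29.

8

Successive powers of 49 modulo 59:
  49^0=1  49^1=49  49^2=41  49^3=3  49^4=29  49^5=5
  49^6=9  49^7=28  49^8=15
So 49^8 ≡ 15 (mod 59), giving k = 8.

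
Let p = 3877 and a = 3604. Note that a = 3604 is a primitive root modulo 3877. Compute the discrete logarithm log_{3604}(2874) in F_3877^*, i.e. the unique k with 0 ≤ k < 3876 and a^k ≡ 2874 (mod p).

Baby-step giant-step with m = ceil(sqrt(3876)) = 63.
Baby table (3604^j mod 3877 for j=0..62):
  0:1  1:3604  2:866  3:79  4:1695  5:2505  6:2364  7:2087
  8:168  9:660  10:2039  11:1641  12:1739  13:2124  14:1698  15:1686
  16:1085  17:2324  18:1376  19:421  20:1377  21:148  22:2243  23:227
  24:61  25:2732  26:2425  27:942  28:2593  29:1602  30:755  31:3243
  32:2494  33:1490  34:315  35:3176  36:1400  37:1623  38:2776  39:2044
  40:276  41:2192  42:2519  43:2419  44:2580  45:1274  46:1128  47:2216
  48:3721  49:3818  50:599  51:3184  52:3093  53:797  54:3408  55:96
  56:931  57:1719  58:3707  59:3763  60:106  61:2078  62:2625
Giant step factor: 3604^(-63) ≡ 2420 (mod 3877).
Scan 2874·2420^i mod 3877 for i = 0, 1, …:
  i=0: 2874   i=1: 3619   i=2: 3714   i=3: 994
  i=4: 1740   i=5: 378   i=6: 3665   i=7: 2601
  i=8: 2049   i=9: 3774     …   i=48: 1450
  i=49: 315
Match at i=49, j=34: k = 49·63 + 34 = 3121.

3121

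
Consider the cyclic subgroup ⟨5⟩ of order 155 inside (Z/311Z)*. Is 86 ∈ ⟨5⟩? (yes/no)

no

86 ∈ ⟨5⟩ iff 86^155 ≡ 1 (mod 311), since |⟨5⟩| = 155.
86^155 mod 311 = 310.
Since 310 ≠ 1, 86 does not lie in the subgroup.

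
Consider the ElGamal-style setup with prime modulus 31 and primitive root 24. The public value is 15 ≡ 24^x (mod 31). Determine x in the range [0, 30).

Successive powers of 24 modulo 31:
  24^0=1  24^1=24  24^2=18  24^3=29  24^4=14  24^5=26
  24^6=4  24^7=3  24^8=10  24^9=23  24^10=25  24^11=11
  24^12=16  24^13=12  24^14=9  24^15=30  24^16=7  24^17=13
  24^18=2  24^19=17  24^20=5  24^21=27  24^22=28  24^23=21
  24^24=8  24^25=6  24^26=20  24^27=15
So 24^27 ≡ 15 (mod 31), giving x = 27.

27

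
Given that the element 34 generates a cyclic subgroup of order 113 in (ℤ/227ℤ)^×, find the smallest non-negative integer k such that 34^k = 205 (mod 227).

Baby-step giant-step with m = ceil(sqrt(113)) = 11.
Baby table (34^j mod 227 for j=0..10):
  0:1  1:34  2:21  3:33  4:214  5:12  6:181  7:25
  8:169  9:71  10:144
Giant step factor: 34^(-11) ≡ 44 (mod 227).
Scan 205·44^i mod 227 for i = 0, 1, …:
  i=0: 205   i=1: 167   i=2: 84   i=3: 64
  i=4: 92   i=5: 189   i=6: 144
Match at i=6, j=10: k = 6·11 + 10 = 76.

76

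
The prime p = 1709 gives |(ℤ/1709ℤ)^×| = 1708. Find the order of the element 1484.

427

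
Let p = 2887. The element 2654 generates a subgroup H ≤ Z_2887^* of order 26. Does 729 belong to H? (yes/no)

yes

729 ∈ ⟨2654⟩ iff 729^26 ≡ 1 (mod 2887), since |⟨2654⟩| = 26.
729^26 mod 2887 = 1.
Since 1 = 1, 729 lies in the subgroup.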